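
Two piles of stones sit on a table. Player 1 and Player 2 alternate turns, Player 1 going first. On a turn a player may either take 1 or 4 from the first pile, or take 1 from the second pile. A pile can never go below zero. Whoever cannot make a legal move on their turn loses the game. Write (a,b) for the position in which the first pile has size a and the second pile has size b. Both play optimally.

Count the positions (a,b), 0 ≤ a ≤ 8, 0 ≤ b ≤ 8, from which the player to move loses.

Positions with no move are L. A position that does have a move is losing for the player to move precisely when every available move leads to a winning position for the opponent. Fill in the labels:
Every move lowers a or b (never raises either), so fill the grid row by row in increasing a, and left to right within a row: each cell's successors are then already labelled.
      b=0  b=1  b=2  b=3  b=4  b=5  b=6  b=7  b=8
a=0:    L    W    L    W    L    W    L    W    L
a=1:    W    L    W    L    W    L    W    L    W
a=2:    L    W    L    W    L    W    L    W    L
a=3:    W    L    W    L    W    L    W    L    W
a=4:    W    W    W    W    W    W    W    W    W
a=5:    L    W    L    W    L    W    L    W    L
a=6:    W    L    W    L    W    L    W    L    W
a=7:    L    W    L    W    L    W    L    W    L
a=8:    W    L    W    L    W    L    W    L    W
Cells with no legal move (terminal, hence L): (0,0).
The remaining L cells, each justified by listing all of its moves:
(0,2): →(0,1)(W) only, which is W, so L
(0,4): →(0,3)(W) only, which is W, so L
(0,6): →(0,5)(W) only, which is W, so L
(0,8): →(0,7)(W) only, which is W, so L
(1,1): →(0,1)(W), (1,0)(W) — all W, so L
(1,3): →(0,3)(W), (1,2)(W) — all W, so L
(1,5): →(0,5)(W), (1,4)(W) — all W, so L
(1,7): →(0,7)(W), (1,6)(W) — all W, so L
(2,0): →(1,0)(W) only, which is W, so L
(2,2): →(1,2)(W), (2,1)(W) — all W, so L
(2,4): →(1,4)(W), (2,3)(W) — all W, so L
(2,6): →(1,6)(W), (2,5)(W) — all W, so L
(2,8): →(1,8)(W), (2,7)(W) — all W, so L
(3,1): →(2,1)(W), (3,0)(W) — all W, so L
(3,3): →(2,3)(W), (3,2)(W) — all W, so L
(3,5): →(2,5)(W), (3,4)(W) — all W, so L
(3,7): →(2,7)(W), (3,6)(W) — all W, so L
(5,0): →(4,0)(W), (1,0)(W) — all W, so L
(5,2): →(4,2)(W), (1,2)(W), (5,1)(W) — all W, so L
(5,4): →(4,4)(W), (1,4)(W), (5,3)(W) — all W, so L
(5,6): →(4,6)(W), (1,6)(W), (5,5)(W) — all W, so L
(5,8): →(4,8)(W), (1,8)(W), (5,7)(W) — all W, so L
(6,1): →(5,1)(W), (2,1)(W), (6,0)(W) — all W, so L
(6,3): →(5,3)(W), (2,3)(W), (6,2)(W) — all W, so L
(6,5): →(5,5)(W), (2,5)(W), (6,4)(W) — all W, so L
(6,7): →(5,7)(W), (2,7)(W), (6,6)(W) — all W, so L
(7,0): →(6,0)(W), (3,0)(W) — all W, so L
(7,2): →(6,2)(W), (3,2)(W), (7,1)(W) — all W, so L
(7,4): →(6,4)(W), (3,4)(W), (7,3)(W) — all W, so L
(7,6): →(6,6)(W), (3,6)(W), (7,5)(W) — all W, so L
(7,8): →(6,8)(W), (3,8)(W), (7,7)(W) — all W, so L
(8,1): →(7,1)(W), (4,1)(W), (8,0)(W) — all W, so L
(8,3): →(7,3)(W), (4,3)(W), (8,2)(W) — all W, so L
(8,5): →(7,5)(W), (4,5)(W), (8,4)(W) — all W, so L
(8,7): →(7,7)(W), (4,7)(W), (8,6)(W) — all W, so L
Every other cell has at least one move into one of the L cells above, so it is W.
L cells per row: a=0: 5, a=1: 4, a=2: 5, a=3: 4, a=4: 0, a=5: 5, a=6: 4, a=7: 5, a=8: 4; total 36.

36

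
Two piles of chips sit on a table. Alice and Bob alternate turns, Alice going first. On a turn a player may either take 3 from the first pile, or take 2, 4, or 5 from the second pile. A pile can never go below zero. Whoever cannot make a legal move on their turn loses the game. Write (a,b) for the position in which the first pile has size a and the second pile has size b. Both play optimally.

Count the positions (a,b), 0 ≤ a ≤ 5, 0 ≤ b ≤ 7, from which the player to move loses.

Work bottom-up. With no move the player to move loses. Otherwise the position is W if at least one move leads to an L position for the opponent, and L if every move leads to a W.
Every move lowers a or b (never raises either), so fill the grid row by row in increasing a, and left to right within a row: each cell's successors are then already labelled.
      b=0  b=1  b=2  b=3  b=4  b=5  b=6  b=7
a=0:    L    L    W    W    W    W    W    L
a=1:    L    L    W    W    W    W    W    L
a=2:    L    L    W    W    W    W    W    L
a=3:    W    W    L    L    W    W    W    W
a=4:    W    W    L    L    W    W    W    W
a=5:    W    W    L    L    W    W    W    W
Cells with no legal move (terminal, hence L): (0,0), (0,1), (1,0), (1,1), (2,0), (2,1).
The remaining L cells, each justified by listing all of its moves:
(0,7): →(0,5)(W), (0,3)(W), (0,2)(W) — all W, so L
(1,7): →(1,5)(W), (1,3)(W), (1,2)(W) — all W, so L
(2,7): →(2,5)(W), (2,3)(W), (2,2)(W) — all W, so L
(3,2): →(0,2)(W), (3,0)(W) — all W, so L
(3,3): →(0,3)(W), (3,1)(W) — all W, so L
(4,2): →(1,2)(W), (4,0)(W) — all W, so L
(4,3): →(1,3)(W), (4,1)(W) — all W, so L
(5,2): →(2,2)(W), (5,0)(W) — all W, so L
(5,3): →(2,3)(W), (5,1)(W) — all W, so L
Every other cell has at least one move into one of the L cells above, so it is W.
L cells per row: a=0: 3, a=1: 3, a=2: 3, a=3: 2, a=4: 2, a=5: 2; total 15.

15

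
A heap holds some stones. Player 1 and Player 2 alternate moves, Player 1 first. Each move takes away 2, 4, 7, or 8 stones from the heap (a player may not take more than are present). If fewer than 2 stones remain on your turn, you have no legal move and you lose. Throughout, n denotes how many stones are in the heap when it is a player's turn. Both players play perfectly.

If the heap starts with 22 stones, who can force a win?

Label each position W (a win for the player to move) or L (a loss). A position with no legal move is L; any other position is W exactly when some move reaches an L, and L when every move reaches a W.
n=0: no move → L
n=1: no move → L
n=2: →0(L), so W
n=3: →1(L), so W
n=4: →0(L), so W
n=5: →1(L), so W
n=6: →4(W), 2(W) — all W, so L
n=7: →0(L), so W
n=8: →6(L), so W
n=9: →1(L), so W
n=10: →6(L), so W
n=11: →9(W), 7(W), 4(W), 3(W) — all W, so L
n=12: →10(W), 8(W), 5(W), 4(W) — all W, so L
n=13: →11(L), so W
n=14: →12(L), so W
n=15: →11(L), so W
n=16: →12(L), so W
n=17: →15(W), 13(W), 10(W), 9(W) — all W, so L
n=18: →11(L), so W
n=19: →17(L), so W
n=20: →12(L), so W
n=21: →17(L), so W
n=22: →20(W), 18(W), 15(W), 14(W) — all W, so L
Every move from 22 reaches a W position, so the mover loses.

Player 2 wins.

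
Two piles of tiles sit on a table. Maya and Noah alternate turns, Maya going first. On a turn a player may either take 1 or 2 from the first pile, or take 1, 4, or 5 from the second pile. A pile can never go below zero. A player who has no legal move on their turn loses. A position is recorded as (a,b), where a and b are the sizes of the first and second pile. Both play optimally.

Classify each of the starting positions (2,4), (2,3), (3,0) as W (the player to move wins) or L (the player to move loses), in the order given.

(2,4): L, (2,3): W, (3,0): L

Classify positions by backward induction: terminal positions (no move available) are L. From any other position, the mover wins iff some move reaches an L.
No move ever increases a pile, so every position that can arise here has a ≤ 3 and b ≤ 4; it is enough to label the cells with 0 ≤ a ≤ 3 and 0 ≤ b ≤ 4.
Every move lowers a or b (never raises either), so fill the grid row by row in increasing a, and left to right within a row: each cell's successors are then already labelled.
      b=0  b=1  b=2  b=3  b=4
a=0:    L    W    L    W    W
a=1:    W    L    W    L    W
a=2:    W    W    W    W    L
a=3:    L    W    L    W    W
Cells with no legal move (terminal, hence L): (0,0).
The remaining L cells, each justified by listing all of its moves:
(0,2): only reaches (0,1)(W), which is W → L
(1,1): only reaches (0,1)(W), (1,0)(W), all W → L
(1,3): only reaches (0,3)(W), (1,2)(W), all W → L
(2,4): only reaches (1,4)(W), (0,4)(W), (2,3)(W), (2,0)(W), all W → L
(3,0): only reaches (2,0)(W), (1,0)(W), all W → L
(3,2): only reaches (2,2)(W), (1,2)(W), (3,1)(W), all W → L
Every other cell has at least one move into one of the L cells above, so it is W.
(2,4): one of the L cells justified above, so L
(2,3): the move to (1,3) reaches an L cell, so W
(3,0): one of the L cells justified above, so L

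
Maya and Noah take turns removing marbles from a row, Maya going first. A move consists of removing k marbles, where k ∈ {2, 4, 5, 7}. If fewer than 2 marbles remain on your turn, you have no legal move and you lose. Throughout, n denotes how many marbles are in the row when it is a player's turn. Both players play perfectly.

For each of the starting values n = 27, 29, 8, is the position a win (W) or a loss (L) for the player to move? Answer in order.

Compute win/loss labels from the base case upward. A position with no move is L. Any other position is W if it can reach an L in one move, else L.
n=0: no move → L
n=1: no move → L
n=2: →0(L), so W
n=3: →1(L), so W
n=4: →0(L), so W
n=5: →1(L), so W
n=6: →1(L), so W
n=7: →0(L), so W
n=8: →1(L), so W
n=9: →7(W), 5(W), 4(W), 2(W) — all W, so L
n=10: →8(W), 6(W), 5(W), 3(W) — all W, so L
n=11: →9(L), so W
n=12: →10(L), so W
n=13: →9(L), so W
n=14: →10(L), so W
n=15: →10(L), so W
n=16: →9(L), so W
n=17: →10(L), so W
n=18: →16(W), 14(W), 13(W), 11(W) — all W, so L
n=19: →17(W), 15(W), 14(W), 12(W) — all W, so L
n=20: →18(L), so W
n=21: →19(L), so W
n=22: →18(L), so W
n=23: →19(L), so W
n=24: →19(L), so W
n=25: →18(L), so W
n=26: →19(L), so W
n=27: →25(W), 23(W), 22(W), 20(W) — all W, so L
n=28: →26(W), 24(W), 23(W), 21(W) — all W, so L
n=29: →27(L), so W

27: L, 29: W, 8: W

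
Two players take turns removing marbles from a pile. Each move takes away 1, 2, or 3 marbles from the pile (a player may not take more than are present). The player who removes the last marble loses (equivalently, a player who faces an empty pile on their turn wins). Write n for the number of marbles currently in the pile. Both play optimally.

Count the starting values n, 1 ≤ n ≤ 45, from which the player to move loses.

12

Positions with no move are W. A position that does have a move is losing for the player to move precisely when every available move leads to a winning position for the opponent. Fill in the labels:
n=0: no move; the opponent has just taken the last marble and therefore loses → W
n=1: only reaches 0(W), which is W → L
n=2: reaches L-position 1 → W
n=3: reaches L-position 1 → W
n=4: reaches L-position 1 → W
n=5: only reaches 4(W), 3(W), 2(W), all W → L
n=6: reaches L-position 5 → W
n=7: reaches L-position 5 → W
n=8: reaches L-position 5 → W
n=9: only reaches 8(W), 7(W), 6(W), all W → L
n=10: reaches L-position 9 → W
n=11: reaches L-position 9 → W
n=12: reaches L-position 9 → W
n=13: only reaches 12(W), 11(W), 10(W), all W → L
n=14: reaches L-position 13 → W
n=15: reaches L-position 13 → W
n=16: reaches L-position 13 → W
n=17: only reaches 16(W), 15(W), 14(W), all W → L
n=18: reaches L-position 17 → W
n=19: reaches L-position 17 → W
n=20: reaches L-position 17 → W
n=21: only reaches 20(W), 19(W), 18(W), all W → L
n=22: reaches L-position 21 → W
n=23: reaches L-position 21 → W
n=24: reaches L-position 21 → W
n=25: only reaches 24(W), 23(W), 22(W), all W → L
n=26: reaches L-position 25 → W
n=27: reaches L-position 25 → W
n=28: reaches L-position 25 → W
n=29: only reaches 28(W), 27(W), 26(W), all W → L
n=30: reaches L-position 29 → W
n=31: reaches L-position 29 → W
n=32: reaches L-position 29 → W
n=33: only reaches 32(W), 31(W), 30(W), all W → L
n=34: reaches L-position 33 → W
n=35: reaches L-position 33 → W
n=36: reaches L-position 33 → W
n=37: only reaches 36(W), 35(W), 34(W), all W → L
n=38: reaches L-position 37 → W
n=39: reaches L-position 37 → W
n=40: reaches L-position 37 → W
n=41: only reaches 40(W), 39(W), 38(W), all W → L
n=42: reaches L-position 41 → W
n=43: reaches L-position 41 → W
n=44: reaches L-position 41 → W
n=45: only reaches 44(W), 43(W), 42(W), all W → L
L entries with 1 ≤ n ≤ 45 (the range starts at n=1): n = 1, 5, 9, 13, 17, 21, 25, 29, 33, 37, 41, 45; that makes 12.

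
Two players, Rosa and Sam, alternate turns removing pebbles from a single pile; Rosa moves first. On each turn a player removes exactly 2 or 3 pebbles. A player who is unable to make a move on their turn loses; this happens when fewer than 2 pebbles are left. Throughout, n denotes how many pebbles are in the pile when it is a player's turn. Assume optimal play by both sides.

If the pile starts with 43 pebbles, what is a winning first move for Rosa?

Remove 2, leaving 41.

Work bottom-up. With no move the player to move loses. Otherwise the position is W if at least one move leads to an L position for the opponent, and L if every move leads to a W.
n=0: no move → L
n=1: no move → L
n=2: W (go to 0, an L position)
n=3: W (go to 1, an L position)
n=4: W (go to 1, an L position)
n=5: L (options 3(W), 2(W) are all W)
n=6: L (options 4(W), 3(W) are all W)
n=7: W (go to 5, an L position)
n=8: W (go to 6, an L position)
n=9: W (go to 6, an L position)
n=10: L (options 8(W), 7(W) are all W)
n=11: L (options 9(W), 8(W) are all W)
n=12: W (go to 10, an L position)
n=13: W (go to 11, an L position)
n=14: W (go to 11, an L position)
n=15: L (options 13(W), 12(W) are all W)
n=16: L (options 14(W), 13(W) are all W)
n=17: W (go to 15, an L position)
n=18: W (go to 16, an L position)
n=19: W (go to 16, an L position)
n=20: L (options 18(W), 17(W) are all W)
n=21: L (options 19(W), 18(W) are all W)
n=22: W (go to 20, an L position)
n=23: W (go to 21, an L position)
n=24: W (go to 21, an L position)
n=25: L (options 23(W), 22(W) are all W)
n=26: L (options 24(W), 23(W) are all W)
n=27: W (go to 25, an L position)
n=28: W (go to 26, an L position)
n=29: W (go to 26, an L position)
n=30: L (options 28(W), 27(W) are all W)
n=31: L (options 29(W), 28(W) are all W)
n=32: W (go to 30, an L position)
n=33: W (go to 31, an L position)
n=34: W (go to 31, an L position)
n=35: L (options 33(W), 32(W) are all W)
n=36: L (options 34(W), 33(W) are all W)
n=37: W (go to 35, an L position)
n=38: W (go to 36, an L position)
n=39: W (go to 36, an L position)
n=40: L (options 38(W), 37(W) are all W)
n=41: L (options 39(W), 38(W) are all W)
n=42: W (go to 40, an L position)
n=43: W (go to 41, an L position)
From 43, the L positions reachable in one move are: 41, 40. Any move reaching one of these is winning.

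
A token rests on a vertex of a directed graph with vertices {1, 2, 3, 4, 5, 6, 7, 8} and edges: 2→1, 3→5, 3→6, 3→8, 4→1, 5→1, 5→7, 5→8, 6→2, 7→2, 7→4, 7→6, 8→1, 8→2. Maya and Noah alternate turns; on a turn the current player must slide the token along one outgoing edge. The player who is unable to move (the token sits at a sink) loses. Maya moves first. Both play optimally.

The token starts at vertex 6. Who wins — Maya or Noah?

Classify positions by backward induction: terminal positions (no move available) are L. From any other position, the mover wins iff some move reaches an L.
Every edge goes from a vertex to one that appears earlier in the order 1, 2, 4, 6, 7, 8, 5, 3, so processing vertices in that order labels each vertex after all of its successors.
1: no outgoing edge → L
2: W (go to 1, an L position)
4: W (go to 1, an L position)
6: L (sole option 2(W) is W)
7: W (go to 6, an L position)
8: W (go to 1, an L position)
5: W (go to 1, an L position)
3: W (go to 6, an L position)
The starting position 6 is L: whatever Maya does, the opponent receives a W position.

Noah wins.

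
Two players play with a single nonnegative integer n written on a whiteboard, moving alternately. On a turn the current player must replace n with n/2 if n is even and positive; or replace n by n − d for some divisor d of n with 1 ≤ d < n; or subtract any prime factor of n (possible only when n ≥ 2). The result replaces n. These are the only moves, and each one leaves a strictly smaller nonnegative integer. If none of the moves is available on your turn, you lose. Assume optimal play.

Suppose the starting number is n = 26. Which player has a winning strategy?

The second player wins.

Positions with no move are L. A position that does have a move is losing for the player to move precisely when every available move leads to a winning position for the opponent. Fill in the labels:
n=0: no move → L
n=1: no move → L
n=2: W (go to 0, an L position)
n=3: W (go to 0, an L position)
n=4: L (options 2(W), 3(W) are all W)
n=5: W (go to 0, an L position)
n=6: W (go to 4, an L position)
n=7: W (go to 0, an L position)
n=8: W (go to 4, an L position)
n=9: L (options 6(W), 8(W) are all W)
n=10: W (go to 9, an L position)
n=11: W (go to 0, an L position)
n=12: W (go to 9, an L position)
n=13: W (go to 0, an L position)
n=14: L (options 7(W), 12(W), 13(W) are all W)
n=15: W (go to 14, an L position)
n=16: W (go to 14, an L position)
n=17: W (go to 0, an L position)
n=18: W (go to 9, an L position)
n=19: W (go to 0, an L position)
n=20: L (options 10(W), 15(W), 16(W), 18(W), 19(W) are all W)
n=21: W (go to 14, an L position)
n=22: W (go to 20, an L position)
n=23: W (go to 0, an L position)
n=24: W (go to 20, an L position)
n=25: W (go to 20, an L position)
n=26: L (options 13(W), 24(W), 25(W) are all W)
The starting position 26 is L: whatever the player to move does, the opponent receives a W position.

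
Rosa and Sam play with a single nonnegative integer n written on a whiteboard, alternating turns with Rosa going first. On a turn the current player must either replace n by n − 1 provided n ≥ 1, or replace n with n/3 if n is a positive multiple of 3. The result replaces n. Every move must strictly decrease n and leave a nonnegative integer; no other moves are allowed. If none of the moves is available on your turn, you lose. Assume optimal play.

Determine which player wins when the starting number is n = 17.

Use the standard recursion: the mover loses at a terminal position; elsewhere, the mover wins exactly when some move hands the opponent an L position.
n=0: no move → L
n=1: reaches L-position 0 → W
n=2: only reaches 1(W), which is W → L
n=3: reaches L-position 2 → W
n=4: only reaches 3(W), which is W → L
n=5: reaches L-position 4 → W
n=6: reaches L-position 2 → W
n=7: only reaches 6(W), which is W → L
n=8: reaches L-position 7 → W
n=9: only reaches 3(W), 8(W), all W → L
n=10: reaches L-position 9 → W
n=11: only reaches 10(W), which is W → L
n=12: reaches L-position 4 → W
n=13: only reaches 12(W), which is W → L
n=14: reaches L-position 13 → W
n=15: only reaches 5(W), 14(W), all W → L
n=16: reaches L-position 15 → W
n=17: only reaches 16(W), which is W → L
The starting position 17 is L: whatever Rosa does, the opponent receives a W position.

Sam wins.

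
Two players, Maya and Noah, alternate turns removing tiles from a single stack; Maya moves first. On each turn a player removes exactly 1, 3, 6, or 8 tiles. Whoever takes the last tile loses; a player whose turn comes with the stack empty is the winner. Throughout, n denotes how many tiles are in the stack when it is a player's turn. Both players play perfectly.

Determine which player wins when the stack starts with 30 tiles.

Noah wins.

Build the W/L table. Terminal = W. A non-terminal position is W if it has a move to some L; otherwise it is L.
n=0: no move; the opponent has just taken the last tile and therefore loses → W
n=1: L (sole option 0(W) is W)
n=2: W (go to 1, an L position)
n=3: L (options 2(W), 0(W) are all W)
n=4: W (go to 3, an L position)
n=5: L (options 4(W), 2(W) are all W)
n=6: W (go to 5, an L position)
n=7: W (go to 1, an L position)
n=8: W (go to 5, an L position)
n=9: W (go to 3, an L position)
n=10: L (options 9(W), 7(W), 4(W), 2(W) are all W)
n=11: W (go to 10, an L position)
n=12: L (options 11(W), 9(W), 6(W), 4(W) are all W)
n=13: W (go to 12, an L position)
n=14: L (options 13(W), 11(W), 8(W), 6(W) are all W)
n=15: W (go to 14, an L position)
n=16: W (go to 10, an L position)
n=17: W (go to 14, an L position)
n=18: W (go to 12, an L position)
n=19: L (options 18(W), 16(W), 13(W), 11(W) are all W)
n=20: W (go to 19, an L position)
n=21: L (options 20(W), 18(W), 15(W), 13(W) are all W)
n=22: W (go to 21, an L position)
n=23: L (options 22(W), 20(W), 17(W), 15(W) are all W)
n=24: W (go to 23, an L position)
n=25: W (go to 19, an L position)
n=26: W (go to 23, an L position)
n=27: W (go to 21, an L position)
n=28: L (options 27(W), 25(W), 22(W), 20(W) are all W)
n=29: W (go to 28, an L position)
n=30: L (options 29(W), 27(W), 24(W), 22(W) are all W)
Every move from 30 reaches a W position, so the mover loses.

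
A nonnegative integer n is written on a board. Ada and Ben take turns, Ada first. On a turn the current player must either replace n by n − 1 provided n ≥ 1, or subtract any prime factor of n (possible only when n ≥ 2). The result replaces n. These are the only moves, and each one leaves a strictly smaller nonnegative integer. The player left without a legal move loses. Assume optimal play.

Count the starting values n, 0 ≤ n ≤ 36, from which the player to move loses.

Classify positions by backward induction: terminal positions (no move available) are L. From any other position, the mover wins iff some move reaches an L.
n=0: no move → L
n=1: W (go to 0, an L position)
n=2: W (go to 0, an L position)
n=3: W (go to 0, an L position)
n=4: L (options 2(W), 3(W) are all W)
n=5: W (go to 0, an L position)
n=6: W (go to 4, an L position)
n=7: W (go to 0, an L position)
n=8: L (options 6(W), 7(W) are all W)
n=9: W (go to 8, an L position)
n=10: W (go to 8, an L position)
n=11: W (go to 0, an L position)
n=12: L (options 9(W), 10(W), 11(W) are all W)
n=13: W (go to 0, an L position)
n=14: W (go to 12, an L position)
n=15: W (go to 12, an L position)
n=16: L (options 14(W), 15(W) are all W)
n=17: W (go to 0, an L position)
n=18: W (go to 16, an L position)
n=19: W (go to 0, an L position)
n=20: L (options 15(W), 18(W), 19(W) are all W)
n=21: W (go to 20, an L position)
n=22: W (go to 20, an L position)
n=23: W (go to 0, an L position)
n=24: L (options 21(W), 22(W), 23(W) are all W)
n=25: W (go to 20, an L position)
n=26: W (go to 24, an L position)
n=27: W (go to 24, an L position)
n=28: L (options 21(W), 26(W), 27(W) are all W)
n=29: W (go to 0, an L position)
n=30: W (go to 28, an L position)
n=31: W (go to 0, an L position)
n=32: L (options 30(W), 31(W) are all W)
n=33: W (go to 32, an L position)
n=34: W (go to 32, an L position)
n=35: W (go to 28, an L position)
n=36: L (options 33(W), 34(W), 35(W) are all W)
L entries with 0 ≤ n ≤ 36: n = 0, 4, 8, 12, 16, 20, 24, 28, 32, 36; that makes 10.

10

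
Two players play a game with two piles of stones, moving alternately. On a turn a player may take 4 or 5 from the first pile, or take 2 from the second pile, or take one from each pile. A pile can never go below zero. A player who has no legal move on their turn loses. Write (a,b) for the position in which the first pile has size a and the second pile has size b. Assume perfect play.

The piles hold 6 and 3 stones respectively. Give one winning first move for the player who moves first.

Move to (2,3).

Label each position W (a win for the player to move) or L (a loss). A position with no legal move is L; any other position is W exactly when some move reaches an L, and L when every move reaches a W.
No move ever increases a pile, so every position that can arise here has a ≤ 6 and b ≤ 3; it is enough to label the cells with 0 ≤ a ≤ 6 and 0 ≤ b ≤ 3.
Every move lowers a or b (never raises either), so fill the grid row by row in increasing a, and left to right within a row: each cell's successors are then already labelled.
      b=0  b=1  b=2  b=3
a=0:    L    L    W    W
a=1:    L    W    W    L
a=2:    L    W    W    L
a=3:    L    W    W    L
a=4:    W    W    L    L
a=5:    W    W    L    W
a=6:    W    L    L    W
Cells with no legal move (terminal, hence L): (0,0), (0,1), (1,0), (2,0), (3,0).
The remaining L cells, each justified by listing all of its moves:
(1,3): only reaches (1,1)(W), (0,2)(W), all W → L
(2,3): only reaches (2,1)(W), (1,2)(W), all W → L
(3,3): only reaches (3,1)(W), (2,2)(W), all W → L
(4,2): only reaches (0,2)(W), (4,0)(W), (3,1)(W), all W → L
(4,3): only reaches (0,3)(W), (4,1)(W), (3,2)(W), all W → L
(5,2): only reaches (1,2)(W), (0,2)(W), (5,0)(W), (4,1)(W), all W → L
(6,1): only reaches (2,1)(W), (1,1)(W), (5,0)(W), all W → L
(6,2): only reaches (2,2)(W), (1,2)(W), (6,0)(W), (5,1)(W), all W → L
Every other cell has at least one move into one of the L cells above, so it is W.
From (6,3), the L positions reachable in one move are: (2,3), (1,3), (6,1), (5,2). Any move reaching one of these is winning.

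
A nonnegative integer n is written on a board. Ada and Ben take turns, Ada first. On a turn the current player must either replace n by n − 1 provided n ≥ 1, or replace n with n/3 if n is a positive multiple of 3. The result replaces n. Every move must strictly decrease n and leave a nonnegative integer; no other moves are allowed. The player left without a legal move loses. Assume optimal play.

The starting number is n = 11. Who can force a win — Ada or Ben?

Ben wins.

Classify positions by backward induction: terminal positions (no move available) are L. From any other position, the mover wins iff some move reaches an L.
n=0: no move → L
n=1: →0(L), so W
n=2: →1(W) only, which is W, so L
n=3: →2(L), so W
n=4: →3(W) only, which is W, so L
n=5: →4(L), so W
n=6: →2(L), so W
n=7: →6(W) only, which is W, so L
n=8: →7(L), so W
n=9: →3(W), 8(W) — all W, so L
n=10: →9(L), so W
n=11: →10(W) only, which is W, so L
Every move from 11 reaches a W position, so the mover loses.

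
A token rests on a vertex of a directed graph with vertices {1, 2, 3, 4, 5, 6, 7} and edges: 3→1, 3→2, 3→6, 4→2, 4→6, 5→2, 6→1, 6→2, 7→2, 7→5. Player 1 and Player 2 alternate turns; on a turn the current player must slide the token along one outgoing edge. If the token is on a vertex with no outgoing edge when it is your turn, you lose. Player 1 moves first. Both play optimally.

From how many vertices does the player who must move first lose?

Compute win/loss labels from the base case upward. A position with no move is L. Any other position is W if it can reach an L in one move, else L.
Every edge goes from a vertex to one that appears earlier in the order 2, 1, 6, 5, 4, 3, 7, so processing vertices in that order labels each vertex after all of its successors.
2: no outgoing edge → L
1: no outgoing edge → L
6: W (go to 1, an L position)
5: W (go to 2, an L position)
4: W (go to 2, an L position)
3: W (go to 1, an L position)
7: W (go to 2, an L position)
The L vertices are 1, 2; that is 2 in all.

2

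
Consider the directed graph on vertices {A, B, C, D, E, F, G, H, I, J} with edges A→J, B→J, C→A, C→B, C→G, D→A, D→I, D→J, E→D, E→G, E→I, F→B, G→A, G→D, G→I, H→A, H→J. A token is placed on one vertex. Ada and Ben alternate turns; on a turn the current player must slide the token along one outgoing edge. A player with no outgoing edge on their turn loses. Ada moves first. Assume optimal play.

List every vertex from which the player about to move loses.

Build the W/L table. Terminal = L. A non-terminal position is W if it has a move to some L; otherwise it is L.
Every edge goes from a vertex to one that appears earlier in the order I, J, A, H, D, G, B, F, C, E, so processing vertices in that order labels each vertex after all of its successors.
I: no outgoing edge → L
J: no outgoing edge → L
A: reaches L-position J → W
H: reaches L-position J → W
D: reaches L-position J → W
G: reaches L-position I → W
B: reaches L-position J → W
F: only reaches B(W), which is W → L
C: only reaches B(W), G(W), A(W), all W → L
E: reaches L-position I → W
Reading off the rows marked L gives the requested list; there are 4 such vertices.

C, F, I, J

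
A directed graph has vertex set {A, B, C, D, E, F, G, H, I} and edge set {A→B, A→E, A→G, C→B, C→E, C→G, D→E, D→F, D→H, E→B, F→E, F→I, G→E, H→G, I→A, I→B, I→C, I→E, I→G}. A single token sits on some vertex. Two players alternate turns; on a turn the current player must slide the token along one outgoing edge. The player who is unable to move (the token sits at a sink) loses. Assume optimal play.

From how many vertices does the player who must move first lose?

Use the standard recursion: the mover loses at a terminal position; elsewhere, the mover wins exactly when some move hands the opponent an L position.
Every edge goes from a vertex to one that appears earlier in the order B, E, G, C, A, I, H, F, D, so processing vertices in that order labels each vertex after all of its successors.
B: no outgoing edge → L
E: →B(L), so W
G: →E(W) only, which is W, so L
C: →G(L), so W
A: →G(L), so W
I: →G(L), so W
H: →G(L), so W
F: →I(W), E(W) — all W, so L
D: →F(L), so W
The L vertices are B, F, G; that is 3 in all.

3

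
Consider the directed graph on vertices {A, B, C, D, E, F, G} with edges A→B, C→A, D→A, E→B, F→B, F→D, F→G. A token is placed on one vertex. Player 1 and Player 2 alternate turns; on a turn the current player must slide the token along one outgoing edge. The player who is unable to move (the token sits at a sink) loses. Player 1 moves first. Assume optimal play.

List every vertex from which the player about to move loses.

Classify positions by backward induction: terminal positions (no move available) are L. From any other position, the mover wins iff some move reaches an L.
Every edge goes from a vertex to one that appears earlier in the order G, B, A, D, F, C, E, so processing vertices in that order labels each vertex after all of its successors.
G: no outgoing edge → L
B: no outgoing edge → L
A: reaches L-position B → W
D: only reaches A(W), which is W → L
F: reaches L-position D → W
C: only reaches A(W), which is W → L
E: reaches L-position B → W
The losing starting vertices are exactly the entries labelled L in this table (4 of them).

B, C, D, G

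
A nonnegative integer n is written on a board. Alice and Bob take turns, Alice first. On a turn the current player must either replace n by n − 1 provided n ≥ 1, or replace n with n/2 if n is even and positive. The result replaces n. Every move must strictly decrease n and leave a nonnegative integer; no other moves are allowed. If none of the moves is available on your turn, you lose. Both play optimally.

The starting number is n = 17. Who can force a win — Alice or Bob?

Bob wins.

Classify positions by backward induction: terminal positions (no move available) are L. From any other position, the mover wins iff some move reaches an L.
n=0: no move → L
n=1: can move to 0, which is L ⇒ W
n=2: the only move is to 1(W), a W ⇒ L
n=3: can move to 2, which is L ⇒ W
n=4: can move to 2, which is L ⇒ W
n=5: the only move is to 4(W), a W ⇒ L
n=6: can move to 5, which is L ⇒ W
n=7: the only move is to 6(W), a W ⇒ L
n=8: can move to 7, which is L ⇒ W
n=9: the only move is to 8(W), a W ⇒ L
n=10: can move to 5, which is L ⇒ W
n=11: the only move is to 10(W), a W ⇒ L
n=12: can move to 11, which is L ⇒ W
n=13: the only move is to 12(W), a W ⇒ L
n=14: can move to 7, which is L ⇒ W
n=15: the only move is to 14(W), a W ⇒ L
n=16: can move to 15, which is L ⇒ W
n=17: the only move is to 16(W), a W ⇒ L
The starting position 17 is L: whatever Alice does, the opponent receives a W position.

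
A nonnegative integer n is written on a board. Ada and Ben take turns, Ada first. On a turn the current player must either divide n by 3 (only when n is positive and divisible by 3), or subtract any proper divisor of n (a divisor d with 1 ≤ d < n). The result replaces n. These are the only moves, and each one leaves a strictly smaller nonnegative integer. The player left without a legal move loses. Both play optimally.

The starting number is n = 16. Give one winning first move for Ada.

Build the W/L table. Terminal = L. A non-terminal position is W if it has a move to some L; otherwise it is L.
n=0: no move → L
n=1: no move → L
n=2: →1(L), so W
n=3: →1(L), so W
n=4: →2(W), 3(W) — all W, so L
n=5: →4(L), so W
n=6: →4(L), so W
n=7: →6(W) only, which is W, so L
n=8: →4(L), so W
n=9: →3(W), 6(W), 8(W) — all W, so L
n=10: →9(L), so W
n=11: →10(W) only, which is W, so L
n=12: →4(L), so W
n=13: →12(W) only, which is W, so L
n=14: →7(L), so W
n=15: →5(W), 10(W), 12(W), 14(W) — all W, so L
n=16: →15(L), so W
From 16, the L positions reachable in one move are: 15.

Move to 15.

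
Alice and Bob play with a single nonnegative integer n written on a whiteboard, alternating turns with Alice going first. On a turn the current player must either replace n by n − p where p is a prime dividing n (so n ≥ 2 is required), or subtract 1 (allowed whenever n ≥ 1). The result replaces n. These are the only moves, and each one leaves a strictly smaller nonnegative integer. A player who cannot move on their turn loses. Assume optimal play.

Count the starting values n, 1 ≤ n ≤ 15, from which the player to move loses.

3

Work bottom-up. With no move the player to move loses. Otherwise the position is W if at least one move leads to an L position for the opponent, and L if every move leads to a W.
n=0: no move → L
n=1: can move to 0, which is L ⇒ W
n=2: can move to 0, which is L ⇒ W
n=3: can move to 0, which is L ⇒ W
n=4: moves to 2(W), 3(W); every one is W ⇒ L
n=5: can move to 0, which is L ⇒ W
n=6: can move to 4, which is L ⇒ W
n=7: can move to 0, which is L ⇒ W
n=8: moves to 6(W), 7(W); every one is W ⇒ L
n=9: can move to 8, which is L ⇒ W
n=10: can move to 8, which is L ⇒ W
n=11: can move to 0, which is L ⇒ W
n=12: moves to 9(W), 10(W), 11(W); every one is W ⇒ L
n=13: can move to 0, which is L ⇒ W
n=14: can move to 12, which is L ⇒ W
n=15: can move to 12, which is L ⇒ W
L entries with 1 ≤ n ≤ 15 (n=0 is outside the asked range and is not counted): n = 4, 8, 12; that makes 3.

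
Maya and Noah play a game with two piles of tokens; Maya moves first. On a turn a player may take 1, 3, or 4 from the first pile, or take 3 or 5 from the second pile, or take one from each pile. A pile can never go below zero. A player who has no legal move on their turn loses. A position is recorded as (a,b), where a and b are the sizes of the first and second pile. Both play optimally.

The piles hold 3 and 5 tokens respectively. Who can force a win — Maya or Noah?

Noah wins.

Label each position W (a win for the player to move) or L (a loss). A position with no legal move is L; any other position is W exactly when some move reaches an L, and L when every move reaches a W.
No move ever increases a pile, so every position that can arise here has a ≤ 3 and b ≤ 5; it is enough to label the cells with 0 ≤ a ≤ 3 and 0 ≤ b ≤ 5.
Every move lowers a or b (never raises either), so fill the grid row by row in increasing a, and left to right within a row: each cell's successors are then already labelled.
      b=0  b=1  b=2  b=3  b=4  b=5
a=0:    L    L    L    W    W    W
a=1:    W    W    W    W    L    L
a=2:    L    L    L    W    W    W
a=3:    W    W    W    W    L    L
Cells with no legal move (terminal, hence L): (0,0), (0,1), (0,2).
The remaining L cells, each justified by listing all of its moves:
(1,4): only reaches (0,4)(W), (1,1)(W), (0,3)(W), all W → L
(1,5): only reaches (0,5)(W), (1,2)(W), (1,0)(W), (0,4)(W), all W → L
(2,0): only reaches (1,0)(W), which is W → L
(2,1): only reaches (1,1)(W), (1,0)(W), all W → L
(2,2): only reaches (1,2)(W), (1,1)(W), all W → L
(3,4): only reaches (2,4)(W), (0,4)(W), (3,1)(W), (2,3)(W), all W → L
(3,5): only reaches (2,5)(W), (0,5)(W), (3,2)(W), (3,0)(W), (2,4)(W), all W → L
Every other cell has at least one move into one of the L cells above, so it is W.
The starting position (3,5) is L: whatever Maya does, the opponent receives a W position.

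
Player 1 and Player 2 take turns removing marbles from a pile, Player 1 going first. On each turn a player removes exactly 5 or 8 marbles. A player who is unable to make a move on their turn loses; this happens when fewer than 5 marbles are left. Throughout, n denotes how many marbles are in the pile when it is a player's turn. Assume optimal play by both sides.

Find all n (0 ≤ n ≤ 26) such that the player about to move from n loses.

0, 1, 2, 3, 4, 13, 14, 15, 16, 17, 26

Work bottom-up. With no move the player to move loses. Otherwise the position is W if at least one move leads to an L position for the opponent, and L if every move leads to a W.
n=0: no move → L
n=1: no move → L
n=2: no move → L
n=3: no move → L
n=4: no move → L
n=5: can move to 0, which is L ⇒ W
n=6: can move to 1, which is L ⇒ W
n=7: can move to 2, which is L ⇒ W
n=8: can move to 3, which is L ⇒ W
n=9: can move to 4, which is L ⇒ W
n=10: can move to 2, which is L ⇒ W
n=11: can move to 3, which is L ⇒ W
n=12: can move to 4, which is L ⇒ W
n=13: moves to 8(W), 5(W); every one is W ⇒ L
n=14: moves to 9(W), 6(W); every one is W ⇒ L
n=15: moves to 10(W), 7(W); every one is W ⇒ L
n=16: moves to 11(W), 8(W); every one is W ⇒ L
n=17: moves to 12(W), 9(W); every one is W ⇒ L
n=18: can move to 13, which is L ⇒ W
n=19: can move to 14, which is L ⇒ W
n=20: can move to 15, which is L ⇒ W
n=21: can move to 16, which is L ⇒ W
n=22: can move to 17, which is L ⇒ W
n=23: can move to 15, which is L ⇒ W
n=24: can move to 16, which is L ⇒ W
n=25: can move to 17, which is L ⇒ W
n=26: moves to 21(W), 18(W); every one is W ⇒ L
The losing starting values of n are exactly the entries labelled L in this table (11 of them).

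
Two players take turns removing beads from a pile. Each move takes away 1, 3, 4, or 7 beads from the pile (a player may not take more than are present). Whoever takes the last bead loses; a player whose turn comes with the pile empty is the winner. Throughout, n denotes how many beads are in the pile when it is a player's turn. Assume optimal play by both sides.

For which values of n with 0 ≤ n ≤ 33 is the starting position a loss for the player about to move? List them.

1, 3, 9, 11, 17, 19, 25, 27, 33

Compute win/loss labels from the base case upward. A position with no move is W. Any other position is W if it can reach an L in one move, else L.
n=0: no move; the opponent has just taken the last bead and therefore loses → W
n=1: the only move is to 0(W), a W ⇒ L
n=2: can move to 1, which is L ⇒ W
n=3: moves to 2(W), 0(W); every one is W ⇒ L
n=4: can move to 3, which is L ⇒ W
n=5: can move to 1, which is L ⇒ W
n=6: can move to 3, which is L ⇒ W
n=7: can move to 3, which is L ⇒ W
n=8: can move to 1, which is L ⇒ W
n=9: moves to 8(W), 6(W), 5(W), 2(W); every one is W ⇒ L
n=10: can move to 9, which is L ⇒ W
n=11: moves to 10(W), 8(W), 7(W), 4(W); every one is W ⇒ L
n=12: can move to 11, which is L ⇒ W
n=13: can move to 9, which is L ⇒ W
n=14: can move to 11, which is L ⇒ W
n=15: can move to 11, which is L ⇒ W
n=16: can move to 9, which is L ⇒ W
n=17: moves to 16(W), 14(W), 13(W), 10(W); every one is W ⇒ L
n=18: can move to 17, which is L ⇒ W
n=19: moves to 18(W), 16(W), 15(W), 12(W); every one is W ⇒ L
n=20: can move to 19, which is L ⇒ W
n=21: can move to 17, which is L ⇒ W
n=22: can move to 19, which is L ⇒ W
n=23: can move to 19, which is L ⇒ W
n=24: can move to 17, which is L ⇒ W
n=25: moves to 24(W), 22(W), 21(W), 18(W); every one is W ⇒ L
n=26: can move to 25, which is L ⇒ W
n=27: moves to 26(W), 24(W), 23(W), 20(W); every one is W ⇒ L
n=28: can move to 27, which is L ⇒ W
n=29: can move to 25, which is L ⇒ W
n=30: can move to 27, which is L ⇒ W
n=31: can move to 27, which is L ⇒ W
n=32: can move to 25, which is L ⇒ W
n=33: moves to 32(W), 30(W), 29(W), 26(W); every one is W ⇒ L
The losing starting values of n are exactly the entries labelled L in this table (9 of them).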